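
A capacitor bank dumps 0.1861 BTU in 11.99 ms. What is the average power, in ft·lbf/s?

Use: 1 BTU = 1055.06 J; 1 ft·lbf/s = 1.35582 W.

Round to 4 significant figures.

0.1861 BTU × 1055.06 → 196.347 J
11.99 ms × 0.001 → 0.01199 s
P = E / t = 196.347 J / 0.01199 s = 16375.9 W
16375.9 W ÷ (1.35582 W/ft·lbf/s) = 12078.2 ft·lbf/s

1.208×10⁴ ft·lbf/s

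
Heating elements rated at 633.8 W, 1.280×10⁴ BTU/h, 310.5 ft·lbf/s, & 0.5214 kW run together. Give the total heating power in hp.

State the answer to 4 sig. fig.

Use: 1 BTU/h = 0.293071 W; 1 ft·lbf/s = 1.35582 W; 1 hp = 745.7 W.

633.8 W (already W)
1.280×10⁴ BTU/h × 0.293071 → 3751.31 W
310.5 ft·lbf/s × 1.35582 → 420.982 W
0.5214 kW × 1000 → 521.4 W
Total: 633.8 + 3751.31 + 420.982 + 521.4 = 5327.49 W
In hp: 5327.49 / 745.7 = 7.14428 hp

7.144 hp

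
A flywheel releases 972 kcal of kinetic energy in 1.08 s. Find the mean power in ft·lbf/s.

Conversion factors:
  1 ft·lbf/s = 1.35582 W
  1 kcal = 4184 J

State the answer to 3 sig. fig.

2.78×10⁶ ft·lbf/s

972 kcal × 4184 → 4.06685×10⁶ J
P = E / t = 4.06685×10⁶ J / 1.08 s = 3.7656×10⁶ W
3.7656×10⁶ W ÷ (1.35582 W/ft·lbf/s) = 2.77736×10⁶ ft·lbf/s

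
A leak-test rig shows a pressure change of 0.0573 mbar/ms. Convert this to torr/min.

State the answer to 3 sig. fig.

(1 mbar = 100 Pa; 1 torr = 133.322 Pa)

2580 torr/min

0.0573 mbar/ms × 100 Pa/mbar ÷ 0.001 s/ms = 5730 Pa/s
5730 Pa/s ÷ 133.322 Pa/torr × 60 s/min = 2578.72 torr/min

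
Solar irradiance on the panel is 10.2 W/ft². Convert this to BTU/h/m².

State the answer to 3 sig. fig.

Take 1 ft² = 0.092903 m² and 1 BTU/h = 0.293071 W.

375 BTU/h/m²

10.2 W/ft² ÷ 0.092903 m²/ft² = 109.792 W/m²
109.792 W/m² ÷ 0.293071 W/BTU/h = 374.626 BTU/h/m²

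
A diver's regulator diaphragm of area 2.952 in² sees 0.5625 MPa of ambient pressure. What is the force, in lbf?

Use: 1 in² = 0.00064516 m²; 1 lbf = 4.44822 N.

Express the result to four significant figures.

240.8 lbf

0.5625 MPa × 1000000 → 562500 Pa
2.952 in² × 0.00064516 → 0.00190451 m²
F = P × A = 562500 Pa × 0.00190451 m² = 1071.29 N
1071.29 N ÷ (4.44822 N/lbf) = 240.836 lbf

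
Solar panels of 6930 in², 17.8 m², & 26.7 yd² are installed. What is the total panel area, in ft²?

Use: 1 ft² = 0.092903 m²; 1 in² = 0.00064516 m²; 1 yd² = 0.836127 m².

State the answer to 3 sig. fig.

6930 in² × 0.00064516 = 4.47096 m²
17.8 m² (already m²)
26.7 yd² × 0.836127 = 22.3246 m²
Sum: 4.47096 + 17.8 + 22.3246 = 44.5956 m²
In ft²: 44.5956 / 0.092903 = 480.023 ft²

480 ft²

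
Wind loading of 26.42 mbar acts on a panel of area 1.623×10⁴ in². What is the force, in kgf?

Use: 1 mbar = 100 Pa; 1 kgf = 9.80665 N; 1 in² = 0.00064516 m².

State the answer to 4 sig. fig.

26.42 mbar × 100 → 2642 Pa
1.623×10⁴ in² × 0.00064516 → 10.4709 m²
F = P × A = 2642 Pa × 10.4709 m² = 27664.1 N
27664.1 N ÷ (9.80665 N/kgf) = 2820.95 kgf

2821 kgf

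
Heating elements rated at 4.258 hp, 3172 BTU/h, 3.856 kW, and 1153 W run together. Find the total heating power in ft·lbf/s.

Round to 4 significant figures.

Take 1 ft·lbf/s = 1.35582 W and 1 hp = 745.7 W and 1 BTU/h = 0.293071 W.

6722 ft·lbf/s

4.258 hp × 745.7 → 3175.19 W
3172 BTU/h × 0.293071 → 929.621 W
3.856 kW × 1000 → 3856 W
1153 W (already W)
Total: 3175.19 + 929.621 + 3856 + 1153 = 9113.81 W
In ft·lbf/s: 9113.81 / 1.35582 = 6721.99 ft·lbf/s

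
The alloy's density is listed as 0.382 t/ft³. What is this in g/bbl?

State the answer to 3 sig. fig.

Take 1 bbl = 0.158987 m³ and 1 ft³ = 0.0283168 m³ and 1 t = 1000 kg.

2.14×10⁶ g/bbl

0.382 t/ft³ × 1000 kg/t ÷ 0.0283168 m³/ft³ = 13490.2 kg/m³
13490.2 kg/m³ ÷ 0.001 kg/g × 0.158987 m³/bbl = 2.14477×10⁶ g/bbl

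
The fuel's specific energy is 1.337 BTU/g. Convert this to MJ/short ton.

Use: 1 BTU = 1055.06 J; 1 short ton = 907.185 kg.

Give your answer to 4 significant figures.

1280 MJ/short ton

1.337 BTU/g × 1055.06 J/BTU ÷ 0.001 kg/g = 1.41062×10⁶ J/kg
1.41062×10⁶ J/kg ÷ 1000000 J/MJ × 907.185 kg/short ton = 1279.69 MJ/short ton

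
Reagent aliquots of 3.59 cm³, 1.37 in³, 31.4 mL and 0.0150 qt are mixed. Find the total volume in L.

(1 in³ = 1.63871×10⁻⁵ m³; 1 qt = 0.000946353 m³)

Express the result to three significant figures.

3.59 cm³ × 10⁻⁶ = 3.59×10⁻⁶ m³
1.37 in³ × 1.63871×10⁻⁵ = 2.24503×10⁻⁵ m³
31.4 mL × 10⁻⁶ = 3.14×10⁻⁵ m³
0.0150 qt × 0.000946353 = 1.41953×10⁻⁵ m³
Combined: 3.59×10⁻⁶ + 2.24503×10⁻⁵ + 3.14×10⁻⁵ + 1.41953×10⁻⁵ = 7.16356×10⁻⁵ m³
In L: 7.16356×10⁻⁵ / 0.001 = 0.0716356 L

0.0716 L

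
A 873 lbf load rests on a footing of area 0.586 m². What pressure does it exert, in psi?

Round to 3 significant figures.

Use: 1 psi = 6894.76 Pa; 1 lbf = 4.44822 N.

873 lbf × 4.44822 → 3883.3 N
P = F / A = 3883.3 N / 0.586 m² = 6626.79 Pa
6626.79 Pa ÷ (6894.76 Pa/psi) = 0.961134 psi

0.961 psi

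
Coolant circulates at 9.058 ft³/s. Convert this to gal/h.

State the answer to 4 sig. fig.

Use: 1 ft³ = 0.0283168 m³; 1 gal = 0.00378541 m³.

9.058 ft³/s × 0.0283168 m³/ft³ = 0.256494 m³/s
0.256494 m³/s ÷ 0.00378541 m³/gal × 3600 s/h = 243931 gal/h

2.439×10⁵ gal/h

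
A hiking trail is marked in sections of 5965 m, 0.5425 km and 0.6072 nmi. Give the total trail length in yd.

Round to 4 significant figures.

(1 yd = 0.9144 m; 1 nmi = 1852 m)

8346 yd

5965 m (already m)
0.5425 km × 1000 = 542.5 m
0.6072 nmi × 1852 = 1124.53 m
Total: 5965 + 542.5 + 1124.53 = 7632.03 m
In yd: 7632.03 / 0.9144 = 8346.49 yd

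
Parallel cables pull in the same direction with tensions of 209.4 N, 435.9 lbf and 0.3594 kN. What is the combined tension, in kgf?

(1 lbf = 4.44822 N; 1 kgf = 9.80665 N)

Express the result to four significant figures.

255.7 kgf

209.4 N (already N)
435.9 lbf × 4.44822 = 1938.98 N
0.3594 kN × 1000 = 359.4 N
Sum: 209.4 + 1938.98 + 359.4 = 2507.78 N
In kgf: 2507.78 / 9.80665 = 255.722 kgf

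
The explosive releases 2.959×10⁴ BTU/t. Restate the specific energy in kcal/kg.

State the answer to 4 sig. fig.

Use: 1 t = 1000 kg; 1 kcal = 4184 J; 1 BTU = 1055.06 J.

7.462 kcal/kg

2.959×10⁴ BTU/t × 1055.06 J/BTU ÷ 1000 kg/t = 31219.2 J/kg
31219.2 J/kg ÷ 4184 J/kcal = 7.46157 kcal/kg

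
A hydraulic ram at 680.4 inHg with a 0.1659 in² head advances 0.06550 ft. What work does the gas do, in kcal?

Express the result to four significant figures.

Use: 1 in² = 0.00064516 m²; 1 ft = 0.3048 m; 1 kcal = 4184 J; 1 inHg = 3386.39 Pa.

680.4 inHg → 2.3041×10⁶ Pa
0.1659 in² → 1.07032×10⁻⁴ m²
F = P × A = 2.3041×10⁶ × 1.07032×10⁻⁴ = 246.612 N
0.06550 ft → 0.0199644 m
W = F × d = 246.612 × 0.0199644 = 4.92346 J
In kcal: 4.92346 / 4184 = 0.00117674 kcal

0.001177 kcal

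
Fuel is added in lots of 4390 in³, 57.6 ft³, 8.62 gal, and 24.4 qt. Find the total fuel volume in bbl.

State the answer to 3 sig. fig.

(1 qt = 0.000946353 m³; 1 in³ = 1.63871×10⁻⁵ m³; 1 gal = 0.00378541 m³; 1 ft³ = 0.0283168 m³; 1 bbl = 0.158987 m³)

4390 in³ × 1.63871×10⁻⁵ = 0.0719394 m³
57.6 ft³ × 0.0283168 = 1.63105 m³
8.62 gal × 0.00378541 = 0.0326302 m³
24.4 qt × 0.000946353 = 0.023091 m³
Sum: 0.0719394 + 1.63105 + 0.0326302 + 0.023091 = 1.75871 m³
In bbl: 1.75871 / 0.158987 = 11.062 bbl

11.1 bbl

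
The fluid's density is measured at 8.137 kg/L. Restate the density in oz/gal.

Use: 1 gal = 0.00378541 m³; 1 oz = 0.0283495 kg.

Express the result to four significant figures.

8.137 kg/L ÷ 0.001 m³/L = 8137 kg/m³
8137 kg/m³ ÷ 0.0283495 kg/oz × 0.00378541 m³/gal = 1086.51 oz/gal

1087 oz/gal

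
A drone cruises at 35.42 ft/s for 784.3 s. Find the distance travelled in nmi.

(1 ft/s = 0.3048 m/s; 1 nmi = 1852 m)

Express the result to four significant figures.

4.572 nmi

35.42 ft/s × 0.3048 → 10.796 m/s
d = v × t = 10.796 m/s × 784.3 s = 8467.3 m
8467.3 m ÷ (1852 m/nmi) = 4.57198 nmi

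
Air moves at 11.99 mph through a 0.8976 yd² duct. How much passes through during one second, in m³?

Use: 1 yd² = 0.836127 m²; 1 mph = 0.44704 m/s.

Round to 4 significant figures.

11.99 mph × 0.44704 = 5.36001 m/s
0.8976 yd² × 0.836127 = 0.750508 m²
V = v × A × t = 5.36001 m/s × 0.750508 m² × 1 s = 4.02273 m³

4.023 m³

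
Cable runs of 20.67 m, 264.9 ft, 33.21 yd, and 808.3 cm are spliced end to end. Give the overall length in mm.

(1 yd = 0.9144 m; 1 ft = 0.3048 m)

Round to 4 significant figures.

20.67 m (already m)
264.9 ft × 0.3048 = 80.7415 m
33.21 yd × 0.9144 = 30.3672 m
808.3 cm × 0.01 = 8.083 m
Combined: 20.67 + 80.7415 + 30.3672 + 8.083 = 139.862 m
In mm: 139.862 / 0.001 = 139862 mm

1.399×10⁵ mm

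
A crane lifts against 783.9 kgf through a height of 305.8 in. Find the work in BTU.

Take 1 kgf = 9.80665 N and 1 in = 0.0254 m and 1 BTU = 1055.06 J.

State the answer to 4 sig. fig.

56.59 BTU

783.9 kgf × 9.80665 = 7687.43 N
305.8 in × 0.0254 = 7.76732 m
W = F × d = 7687.43 N × 7.76732 m = 59710.7 J
59710.7 J ÷ (1055.06 J/BTU) = 56.5946 BTU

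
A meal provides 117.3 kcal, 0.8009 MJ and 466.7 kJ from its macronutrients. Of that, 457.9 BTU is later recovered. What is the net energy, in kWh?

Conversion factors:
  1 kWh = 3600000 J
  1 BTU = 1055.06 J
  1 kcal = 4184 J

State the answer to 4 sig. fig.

0.3542 kWh

117.3 kcal × 4184 = 490783 J
0.8009 MJ × 1000000 = 800900 J
466.7 kJ × 1000 = 466700 J
457.9 BTU × 1055.06 = 483112 J
Sum: 490783 + 800900 + 466700 − 483112 = 1.27527×10⁶ J
In kWh: 1.27527×10⁶ / 3600000 = 0.354242 kWh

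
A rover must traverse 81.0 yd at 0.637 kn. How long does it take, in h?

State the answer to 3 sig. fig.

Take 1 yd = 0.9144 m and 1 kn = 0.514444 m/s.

0.0628 h

81.0 yd × 0.9144 → 74.0664 m
0.637 kn × 0.514444 → 0.327701 m/s
t = d / v = 74.0664 m / 0.327701 m/s = 226.018 s
226.018 s ÷ (3600 s/h) = 0.0627828 h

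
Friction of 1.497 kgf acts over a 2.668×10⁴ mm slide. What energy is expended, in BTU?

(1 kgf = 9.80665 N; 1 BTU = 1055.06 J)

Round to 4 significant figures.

1.497 kgf × 9.80665 = 14.6806 N
2.668×10⁴ mm × 0.001 = 26.68 m
W = F × d = 14.6806 N × 26.68 m = 391.678 J
391.678 J ÷ (1055.06 J/BTU) = 0.371238 BTU

0.3712 BTU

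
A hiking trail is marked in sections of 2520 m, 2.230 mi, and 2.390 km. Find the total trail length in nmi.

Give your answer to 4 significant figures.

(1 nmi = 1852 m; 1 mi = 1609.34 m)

2520 m (already m)
2.230 mi × 1609.34 = 3588.83 m
2.390 km × 1000 = 2390 m
Total: 2520 + 3588.83 + 2390 = 8498.83 m
In nmi: 8498.83 / 1852 = 4.589 nmi

4.589 nmi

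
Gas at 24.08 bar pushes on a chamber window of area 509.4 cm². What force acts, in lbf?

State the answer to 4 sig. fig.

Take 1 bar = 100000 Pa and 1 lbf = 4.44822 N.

24.08 bar × 100000 = 2.408×10⁶ Pa
509.4 cm² × 0.0001 = 0.05094 m²
F = P × A = 2.408×10⁶ Pa × 0.05094 m² = 122664 N
122664 N ÷ (4.44822 N/lbf) = 27576 lbf

2.758×10⁴ lbf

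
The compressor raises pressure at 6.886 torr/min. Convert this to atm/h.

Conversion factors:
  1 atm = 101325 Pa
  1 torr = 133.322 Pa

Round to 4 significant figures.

6.886 torr/min × 133.322 Pa/torr ÷ 60 s/min = 15.3009 Pa/s
15.3009 Pa/s ÷ 101325 Pa/atm × 3600 s/h = 0.543629 atm/h

0.5436 atm/h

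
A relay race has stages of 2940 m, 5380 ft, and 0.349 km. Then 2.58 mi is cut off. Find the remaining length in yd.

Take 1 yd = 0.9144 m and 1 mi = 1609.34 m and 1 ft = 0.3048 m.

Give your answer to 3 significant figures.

2940 m (already m)
5380 ft × 0.3048 → 1639.82 m
0.349 km × 1000 → 349 m
2.58 mi × 1609.34 → 4152.1 m
Result: 2940 + 1639.82 + 349 − 4152.1 = 776.72 m
In yd: 776.72 / 0.9144 = 849.431 yd

849 yd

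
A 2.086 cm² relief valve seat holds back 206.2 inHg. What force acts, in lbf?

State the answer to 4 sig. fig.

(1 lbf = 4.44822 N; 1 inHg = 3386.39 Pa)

206.2 inHg × 3386.39 → 698274 Pa
2.086 cm² × 0.0001 → 2.086×10⁻⁴ m²
F = P × A = 698274 Pa × 2.086×10⁻⁴ m² = 145.66 N
145.66 N ÷ (4.44822 N/lbf) = 32.7457 lbf

32.75 lbf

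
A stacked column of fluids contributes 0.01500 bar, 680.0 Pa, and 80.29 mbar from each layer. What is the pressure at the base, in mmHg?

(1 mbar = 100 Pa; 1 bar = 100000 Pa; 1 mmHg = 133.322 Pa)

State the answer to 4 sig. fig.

76.57 mmHg

0.01500 bar × 100000 = 1500 Pa
680.0 Pa (already Pa)
80.29 mbar × 100 = 8029 Pa
Total: 1500 + 680 + 8029 = 10209 Pa
In mmHg: 10209 / 133.322 = 76.574 mmHg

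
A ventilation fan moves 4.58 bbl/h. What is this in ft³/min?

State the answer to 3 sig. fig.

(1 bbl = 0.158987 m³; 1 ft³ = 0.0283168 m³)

0.429 ft³/min

4.58 bbl/h × 0.158987 m³/bbl ÷ 3600 s/h = 2.02267×10⁻⁴ m³/s
2.02267×10⁻⁴ m³/s ÷ 0.0283168 m³/ft³ × 60 s/min = 0.42858 ft³/min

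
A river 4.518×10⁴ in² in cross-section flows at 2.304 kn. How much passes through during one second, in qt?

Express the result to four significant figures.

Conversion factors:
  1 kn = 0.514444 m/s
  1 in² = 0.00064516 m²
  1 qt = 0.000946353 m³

2.304 kn × 0.514444 = 1.18528 m/s
4.518×10⁴ in² × 0.00064516 = 29.1483 m²
V = v × A × t = 1.18528 m/s × 29.1483 m² × 1 s = 34.5489 m³
34.5489 m³ ÷ (0.000946353 m³/qt) = 36507.4 qt

3.651×10⁴ qt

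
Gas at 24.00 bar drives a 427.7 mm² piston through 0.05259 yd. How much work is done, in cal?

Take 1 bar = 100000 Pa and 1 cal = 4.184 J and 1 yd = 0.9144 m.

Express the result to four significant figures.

24.00 bar → 2.4×10⁶ Pa
427.7 mm² → 4.277×10⁻⁴ m²
F = P × A = 2.4×10⁶ × 4.277×10⁻⁴ = 1026.48 N
0.05259 yd → 0.0480883 m
W = F × d = 1026.48 × 0.0480883 = 49.3617 J
In cal: 49.3617 / 4.184 = 11.7977 cal

11.80 cal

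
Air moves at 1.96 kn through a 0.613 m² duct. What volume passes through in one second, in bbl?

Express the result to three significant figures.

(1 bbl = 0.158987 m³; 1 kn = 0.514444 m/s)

1.96 kn × 0.514444 = 1.00831 m/s
V = v × A × t = 1.00831 m/s × 0.613 m² × 1 s = 0.618094 m³
0.618094 m³ ÷ (0.158987 m³/bbl) = 3.8877 bbl

3.89 bbl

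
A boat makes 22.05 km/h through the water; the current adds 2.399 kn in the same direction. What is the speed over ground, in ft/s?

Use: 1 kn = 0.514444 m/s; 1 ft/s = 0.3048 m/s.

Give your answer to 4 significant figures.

24.14 ft/s

22.05 km/h × (1/3.6) = 6.125 m/s
2.399 kn × 0.514444 = 1.23415 m/s
Sum: 6.125 + 1.23415 = 7.35915 m/s
In ft/s: 7.35915 / 0.3048 = 24.1442 ft/s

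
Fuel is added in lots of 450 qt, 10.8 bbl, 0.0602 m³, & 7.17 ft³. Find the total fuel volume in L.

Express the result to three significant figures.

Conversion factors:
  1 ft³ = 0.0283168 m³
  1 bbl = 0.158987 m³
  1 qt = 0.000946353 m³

2410 L

450 qt × 0.000946353 = 0.425859 m³
10.8 bbl × 0.158987 = 1.71706 m³
0.0602 m³ (already m³)
7.17 ft³ × 0.0283168 = 0.203031 m³
Sum: 0.425859 + 1.71706 + 0.0602 + 0.203031 = 2.40615 m³
In L: 2.40615 / 0.001 = 2406.15 L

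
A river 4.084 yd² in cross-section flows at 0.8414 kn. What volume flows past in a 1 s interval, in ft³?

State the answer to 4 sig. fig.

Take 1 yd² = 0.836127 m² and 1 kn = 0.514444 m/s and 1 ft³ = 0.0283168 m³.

52.20 ft³

0.8414 kn × 0.514444 = 0.432853 m/s
4.084 yd² × 0.836127 = 3.41474 m²
V = v × A × t = 0.432853 m/s × 3.41474 m² × 1 s = 1.47808 m³
1.47808 m³ ÷ (0.0283168 m³/ft³) = 52.198 ft³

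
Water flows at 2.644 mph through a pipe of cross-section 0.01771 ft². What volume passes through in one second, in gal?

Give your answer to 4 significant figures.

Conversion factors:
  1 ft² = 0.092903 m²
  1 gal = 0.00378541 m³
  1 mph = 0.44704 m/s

2.644 mph × 0.44704 = 1.18197 m/s
0.01771 ft² × 0.092903 = 0.00164531 m²
V = v × A × t = 1.18197 m/s × 0.00164531 m² × 1 s = 0.00194471 m³
0.00194471 m³ ÷ (0.00378541 m³/gal) = 0.513738 gal

0.5137 gal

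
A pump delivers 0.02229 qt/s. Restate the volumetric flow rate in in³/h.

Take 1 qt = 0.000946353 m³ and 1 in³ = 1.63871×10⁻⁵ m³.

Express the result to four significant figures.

4634 in³/h

0.02229 qt/s × 0.000946353 m³/qt = 2.10942×10⁻⁵ m³/s
2.10942×10⁻⁵ m³/s ÷ 1.63871×10⁻⁵ m³/in³ × 3600 s/h = 4634.08 in³/h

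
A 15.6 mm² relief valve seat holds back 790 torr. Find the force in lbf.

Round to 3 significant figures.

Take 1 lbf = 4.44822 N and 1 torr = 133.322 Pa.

790 torr × 133.322 → 105324 Pa
15.6 mm² × 10⁻⁶ → 1.56×10⁻⁵ m²
F = P × A = 105324 Pa × 1.56×10⁻⁵ m² = 1.64305 N
1.64305 N ÷ (4.44822 N/lbf) = 0.369372 lbf

0.369 lbf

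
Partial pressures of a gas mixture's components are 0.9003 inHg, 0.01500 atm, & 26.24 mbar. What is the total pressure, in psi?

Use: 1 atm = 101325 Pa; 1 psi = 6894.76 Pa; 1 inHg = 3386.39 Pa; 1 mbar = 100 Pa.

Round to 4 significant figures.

1.043 psi

0.9003 inHg × 3386.39 → 3048.77 Pa
0.01500 atm × 101325 → 1519.88 Pa
26.24 mbar × 100 → 2624 Pa
Sum: 3048.77 + 1519.88 + 2624 = 7192.65 Pa
In psi: 7192.65 / 6894.76 = 1.04321 psi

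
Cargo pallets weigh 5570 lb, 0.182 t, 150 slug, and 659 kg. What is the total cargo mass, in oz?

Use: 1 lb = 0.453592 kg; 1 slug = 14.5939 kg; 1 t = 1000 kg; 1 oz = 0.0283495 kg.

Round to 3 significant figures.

1.96×10⁵ oz

5570 lb × 0.453592 → 2526.51 kg
0.182 t × 1000 → 182 kg
150 slug × 14.5939 → 2189.08 kg
659 kg (already kg)
Total: 2526.51 + 182 + 2189.08 + 659 = 5556.59 kg
In oz: 5556.59 / 0.0283495 = 196003 oz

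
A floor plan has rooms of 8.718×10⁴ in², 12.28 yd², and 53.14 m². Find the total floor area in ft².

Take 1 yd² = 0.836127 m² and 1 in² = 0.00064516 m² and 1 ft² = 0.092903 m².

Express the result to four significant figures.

8.718×10⁴ in² × 0.00064516 = 56.245 m²
12.28 yd² × 0.836127 = 10.2676 m²
53.14 m² (already m²)
Sum: 56.245 + 10.2676 + 53.14 = 119.653 m²
In ft²: 119.653 / 0.092903 = 1287.93 ft²

1288 ft²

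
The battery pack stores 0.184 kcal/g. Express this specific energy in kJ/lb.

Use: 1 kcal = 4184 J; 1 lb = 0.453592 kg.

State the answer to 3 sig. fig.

0.184 kcal/g × 4184 J/kcal ÷ 0.001 kg/g = 769856 J/kg
769856 J/kg ÷ 1000 J/kJ × 0.453592 kg/lb = 349.201 kJ/lb

349 kJ/lb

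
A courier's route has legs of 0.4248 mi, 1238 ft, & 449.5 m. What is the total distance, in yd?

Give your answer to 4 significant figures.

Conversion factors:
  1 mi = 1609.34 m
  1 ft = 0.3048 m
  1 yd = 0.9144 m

0.4248 mi × 1609.34 = 683.648 m
1238 ft × 0.3048 = 377.342 m
449.5 m (already m)
Total: 683.648 + 377.342 + 449.5 = 1510.49 m
In yd: 1510.49 / 0.9144 = 1651.89 yd

1652 yd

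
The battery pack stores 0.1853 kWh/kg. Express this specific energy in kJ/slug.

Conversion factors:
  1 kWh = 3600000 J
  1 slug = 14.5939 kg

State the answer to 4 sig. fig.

9735 kJ/slug

0.1853 kWh/kg × 3600000 J/kWh = 667080 J/kg
667080 J/kg ÷ 1000 J/kJ × 14.5939 kg/slug = 9735.3 kJ/slug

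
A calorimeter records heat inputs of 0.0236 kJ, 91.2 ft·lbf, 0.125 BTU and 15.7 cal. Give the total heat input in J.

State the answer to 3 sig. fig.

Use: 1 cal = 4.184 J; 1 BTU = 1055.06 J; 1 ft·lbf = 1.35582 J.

0.0236 kJ × 1000 = 23.6 J
91.2 ft·lbf × 1.35582 = 123.651 J
0.125 BTU × 1055.06 = 131.882 J
15.7 cal × 4.184 = 65.6888 J
Sum: 23.6 + 123.651 + 131.882 + 65.6888 = 344.822 J

345 J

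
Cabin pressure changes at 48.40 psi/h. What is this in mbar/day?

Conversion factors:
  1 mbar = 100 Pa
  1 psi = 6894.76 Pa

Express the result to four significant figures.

48.40 psi/h × 6894.76 Pa/psi ÷ 3600 s/h = 92.6962 Pa/s
92.6962 Pa/s ÷ 100 Pa/mbar × 86400 s/day = 80089.5 mbar/day

8.009×10⁴ mbar/day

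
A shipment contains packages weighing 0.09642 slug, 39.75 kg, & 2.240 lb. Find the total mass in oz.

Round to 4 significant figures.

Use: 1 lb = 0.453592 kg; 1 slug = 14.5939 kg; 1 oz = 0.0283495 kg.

0.09642 slug × 14.5939 = 1.40714 kg
39.75 kg (already kg)
2.240 lb × 0.453592 = 1.01605 kg
Sum: 1.40714 + 39.75 + 1.01605 = 42.1732 kg
In oz: 42.1732 / 0.0283495 = 1487.62 oz

1488 oz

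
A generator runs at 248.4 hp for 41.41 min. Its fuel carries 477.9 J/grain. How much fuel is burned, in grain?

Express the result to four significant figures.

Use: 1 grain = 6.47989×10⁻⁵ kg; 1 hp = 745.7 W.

9.630×10⁵ grain

248.4 hp → 185232 W
41.41 min → 2484.6 s
E = P × t = 185232 × 2484.6 = 4.60227×10⁸ J
477.9 J/grain → 7.37513×10⁶ J/kg
m = E / e_s = 4.60227×10⁸ / 7.37513×10⁶ = 62.4026 kg
In grain: 62.4026 / 6.47989×10⁻⁵ = 963019 grain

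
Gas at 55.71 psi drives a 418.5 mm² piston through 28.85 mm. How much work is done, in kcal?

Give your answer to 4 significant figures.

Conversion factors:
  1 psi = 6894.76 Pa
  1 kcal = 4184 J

0.001108 kcal

55.71 psi → 384107 Pa
418.5 mm² → 4.185×10⁻⁴ m²
F = P × A = 384107 × 4.185×10⁻⁴ = 160.749 N
28.85 mm → 0.02885 m
W = F × d = 160.749 × 0.02885 = 4.63761 J
In kcal: 4.63761 / 4184 = 0.00110842 kcal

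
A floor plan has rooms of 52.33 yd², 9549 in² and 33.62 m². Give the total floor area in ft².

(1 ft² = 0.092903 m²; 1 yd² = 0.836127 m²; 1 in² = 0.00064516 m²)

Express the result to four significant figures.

899.2 ft²

52.33 yd² × 0.836127 → 43.7545 m²
9549 in² × 0.00064516 → 6.16063 m²
33.62 m² (already m²)
Combined: 43.7545 + 6.16063 + 33.62 = 83.5351 m²
In ft²: 83.5351 / 0.092903 = 899.165 ft²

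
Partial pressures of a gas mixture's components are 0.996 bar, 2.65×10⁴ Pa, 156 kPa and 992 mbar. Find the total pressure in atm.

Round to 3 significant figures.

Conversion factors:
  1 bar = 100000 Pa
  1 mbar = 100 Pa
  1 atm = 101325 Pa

3.76 atm

0.996 bar × 100000 = 99600 Pa
2.65×10⁴ Pa (already Pa)
156 kPa × 1000 = 156000 Pa
992 mbar × 100 = 99200 Pa
Sum: 99600 + 26500 + 156000 + 99200 = 381300 Pa
In atm: 381300 / 101325 = 3.76314 atm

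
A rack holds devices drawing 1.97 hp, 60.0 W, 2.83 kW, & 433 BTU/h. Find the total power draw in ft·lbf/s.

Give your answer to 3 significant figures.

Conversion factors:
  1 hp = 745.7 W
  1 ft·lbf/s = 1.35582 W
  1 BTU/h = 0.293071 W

1.97 hp × 745.7 = 1469.03 W
60.0 W (already W)
2.83 kW × 1000 = 2830 W
433 BTU/h × 0.293071 = 126.9 W
Total: 1469.03 + 60 + 2830 + 126.9 = 4485.93 W
In ft·lbf/s: 4485.93 / 1.35582 = 3308.65 ft·lbf/s

3310 ft·lbf/s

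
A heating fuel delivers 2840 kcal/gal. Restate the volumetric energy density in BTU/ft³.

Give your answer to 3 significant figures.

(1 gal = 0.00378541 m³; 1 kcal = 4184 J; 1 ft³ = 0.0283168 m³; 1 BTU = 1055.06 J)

8.42×10⁴ BTU/ft³

2840 kcal/gal × 4184 J/kcal ÷ 0.00378541 m³/gal = 3.13904×10⁹ J/m³
3.13904×10⁹ J/m³ ÷ 1055.06 J/BTU × 0.0283168 m³/ft³ = 84248.8 BTU/ft³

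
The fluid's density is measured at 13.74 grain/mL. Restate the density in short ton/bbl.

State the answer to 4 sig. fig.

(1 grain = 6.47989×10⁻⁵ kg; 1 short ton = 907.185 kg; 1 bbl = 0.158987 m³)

0.1560 short ton/bbl

13.74 grain/mL × 6.47989×10⁻⁵ kg/grain ÷ 10⁻⁶ m³/mL = 890.337 kg/m³
890.337 kg/m³ ÷ 907.185 kg/short ton × 0.158987 m³/bbl = 0.156034 short ton/bbl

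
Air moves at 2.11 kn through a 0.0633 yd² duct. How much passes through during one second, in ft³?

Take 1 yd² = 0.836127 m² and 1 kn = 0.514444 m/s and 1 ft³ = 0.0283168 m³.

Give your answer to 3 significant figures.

2.11 kn × 0.514444 = 1.08548 m/s
0.0633 yd² × 0.836127 = 0.0529268 m²
V = v × A × t = 1.08548 m/s × 0.0529268 m² × 1 s = 0.057451 m³
0.057451 m³ ÷ (0.0283168 m³/ft³) = 2.02887 ft³

2.03 ft³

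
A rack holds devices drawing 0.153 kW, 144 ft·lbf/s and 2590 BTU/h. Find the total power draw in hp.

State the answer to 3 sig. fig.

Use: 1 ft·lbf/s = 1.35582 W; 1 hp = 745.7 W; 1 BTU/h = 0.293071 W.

0.153 kW × 1000 = 153 W
144 ft·lbf/s × 1.35582 = 195.238 W
2590 BTU/h × 0.293071 = 759.054 W
Sum: 153 + 195.238 + 759.054 = 1107.29 W
In hp: 1107.29 / 745.7 = 1.4849 hp

1.48 hp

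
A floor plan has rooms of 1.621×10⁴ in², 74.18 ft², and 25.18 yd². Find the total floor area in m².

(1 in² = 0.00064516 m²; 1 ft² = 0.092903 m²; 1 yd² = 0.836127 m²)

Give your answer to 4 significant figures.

38.40 m²

1.621×10⁴ in² × 0.00064516 = 10.458 m²
74.18 ft² × 0.092903 = 6.89154 m²
25.18 yd² × 0.836127 = 21.0537 m²
Total: 10.458 + 6.89154 + 21.0537 = 38.4032 m²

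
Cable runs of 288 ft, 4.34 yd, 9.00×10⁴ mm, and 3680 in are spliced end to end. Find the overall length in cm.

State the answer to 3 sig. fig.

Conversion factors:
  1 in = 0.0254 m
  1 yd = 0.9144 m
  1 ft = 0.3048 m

2.75×10⁴ cm

288 ft × 0.3048 → 87.7824 m
4.34 yd × 0.9144 → 3.9685 m
9.00×10⁴ mm × 0.001 → 90 m
3680 in × 0.0254 → 93.472 m
Sum: 87.7824 + 3.9685 + 90 + 93.472 = 275.223 m
In cm: 275.223 / 0.01 = 27522.3 cm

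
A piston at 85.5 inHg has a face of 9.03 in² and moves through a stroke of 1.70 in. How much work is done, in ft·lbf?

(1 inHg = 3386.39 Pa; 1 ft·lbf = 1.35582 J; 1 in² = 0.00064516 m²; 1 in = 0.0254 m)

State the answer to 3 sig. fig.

53.7 ft·lbf

85.5 inHg → 289536 Pa
9.03 in² → 0.00582579 m²
F = P × A = 289536 × 0.00582579 = 1686.78 N
1.70 in → 0.04318 m
W = F × d = 1686.78 × 0.04318 = 72.8352 J
In ft·lbf: 72.8352 / 1.35582 = 53.7204 ft·lbf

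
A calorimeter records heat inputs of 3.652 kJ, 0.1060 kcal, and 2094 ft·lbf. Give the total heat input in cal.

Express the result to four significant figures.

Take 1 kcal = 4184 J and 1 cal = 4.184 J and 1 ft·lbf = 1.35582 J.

1657 cal

3.652 kJ × 1000 = 3652 J
0.1060 kcal × 4184 = 443.504 J
2094 ft·lbf × 1.35582 = 2839.09 J
Combined: 3652 + 443.504 + 2839.09 = 6934.59 J
In cal: 6934.59 / 4.184 = 1657.41 cal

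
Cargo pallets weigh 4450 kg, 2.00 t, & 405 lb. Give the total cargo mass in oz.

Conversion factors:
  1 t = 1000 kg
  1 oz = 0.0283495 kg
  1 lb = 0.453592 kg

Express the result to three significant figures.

4450 kg (already kg)
2.00 t × 1000 → 2000 kg
405 lb × 0.453592 → 183.705 kg
Total: 4450 + 2000 + 183.705 = 6633.7 kg
In oz: 6633.7 / 0.0283495 = 233997 oz

2.34×10⁵ oz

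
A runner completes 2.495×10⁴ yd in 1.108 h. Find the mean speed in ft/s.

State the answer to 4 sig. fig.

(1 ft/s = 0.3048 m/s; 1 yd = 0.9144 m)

2.495×10⁴ yd × 0.9144 → 22814.3 m
1.108 h × 3600 → 3988.8 s
v = d / t = 22814.3 m / 3988.8 s = 5.71959 m/s
5.71959 m/s ÷ (0.3048 m/s/ft/s) = 18.7651 ft/s

18.77 ft/s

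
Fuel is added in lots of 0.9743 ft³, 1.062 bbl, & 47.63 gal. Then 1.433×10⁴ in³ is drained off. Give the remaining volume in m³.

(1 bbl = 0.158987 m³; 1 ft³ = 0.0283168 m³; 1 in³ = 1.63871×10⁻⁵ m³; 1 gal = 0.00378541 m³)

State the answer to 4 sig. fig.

0.1419 m³

0.9743 ft³ × 0.0283168 = 0.0275891 m³
1.062 bbl × 0.158987 = 0.168844 m³
47.63 gal × 0.00378541 = 0.180299 m³
1.433×10⁴ in³ × 1.63871×10⁻⁵ = 0.234827 m³
Sum: 0.0275891 + 0.168844 + 0.180299 − 0.234827 = 0.141905 m³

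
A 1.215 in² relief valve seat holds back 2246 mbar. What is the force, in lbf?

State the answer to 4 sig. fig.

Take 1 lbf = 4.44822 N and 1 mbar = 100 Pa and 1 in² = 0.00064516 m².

39.58 lbf

2246 mbar × 100 = 224600 Pa
1.215 in² × 0.00064516 = 7.83869×10⁻⁴ m²
F = P × A = 224600 Pa × 7.83869×10⁻⁴ m² = 176.057 N
176.057 N ÷ (4.44822 N/lbf) = 39.5792 lbf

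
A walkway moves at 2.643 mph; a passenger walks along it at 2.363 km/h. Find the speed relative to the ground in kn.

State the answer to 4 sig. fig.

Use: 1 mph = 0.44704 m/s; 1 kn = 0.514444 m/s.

2.643 mph × 0.44704 → 1.18153 m/s
2.363 km/h × (1/3.6) → 0.656389 m/s
Sum: 1.18153 + 0.656389 = 1.83792 m/s
In kn: 1.83792 / 0.514444 = 3.57263 kn

3.573 kn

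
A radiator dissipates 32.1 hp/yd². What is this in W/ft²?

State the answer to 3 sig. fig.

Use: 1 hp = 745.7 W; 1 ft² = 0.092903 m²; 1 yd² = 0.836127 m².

2660 W/ft²

32.1 hp/yd² × 745.7 W/hp ÷ 0.836127 m²/yd² = 28628.4 W/m²
28628.4 W/m² × 0.092903 m²/ft² = 2659.66 W/ft²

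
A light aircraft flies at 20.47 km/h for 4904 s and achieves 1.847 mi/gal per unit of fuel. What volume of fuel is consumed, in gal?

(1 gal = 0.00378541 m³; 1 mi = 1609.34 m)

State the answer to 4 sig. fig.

20.47 km/h → 5.68611 m/s
d = v × t = 5.68611 × 4904 = 27884.7 m
1.847 mi/gal → 785239 m/m³
V = d / (distance per unit fuel) = 27884.7 / 785239 = 0.0355111 m³
In gal: 0.0355111 / 0.00378541 = 9.38104 gal

9.381 gal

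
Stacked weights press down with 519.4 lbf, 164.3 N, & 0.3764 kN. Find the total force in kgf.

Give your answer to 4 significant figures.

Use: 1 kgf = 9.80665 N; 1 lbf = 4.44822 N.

519.4 lbf × 4.44822 → 2310.41 N
164.3 N (already N)
0.3764 kN × 1000 → 376.4 N
Sum: 2310.41 + 164.3 + 376.4 = 2851.11 N
In kgf: 2851.11 / 9.80665 = 290.732 kgf

290.7 kgf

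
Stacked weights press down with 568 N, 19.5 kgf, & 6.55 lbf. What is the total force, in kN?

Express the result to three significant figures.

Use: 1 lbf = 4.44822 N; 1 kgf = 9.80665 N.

0.788 kN

568 N (already N)
19.5 kgf × 9.80665 = 191.23 N
6.55 lbf × 4.44822 = 29.1358 N
Combined: 568 + 191.23 + 29.1358 = 788.366 N
In kN: 788.366 / 1000 = 0.788366 kN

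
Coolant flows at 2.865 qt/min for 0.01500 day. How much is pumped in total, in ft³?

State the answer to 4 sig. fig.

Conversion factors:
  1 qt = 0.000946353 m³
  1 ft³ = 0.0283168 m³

2.865 qt/min → 4.51884×10⁻⁵ m³/s
0.01500 day → 1296 s
V = Q × t = 4.51884×10⁻⁵ × 1296 = 0.0585642 m³
In ft³: 0.0585642 / 0.0283168 = 2.06818 ft³

2.068 ft³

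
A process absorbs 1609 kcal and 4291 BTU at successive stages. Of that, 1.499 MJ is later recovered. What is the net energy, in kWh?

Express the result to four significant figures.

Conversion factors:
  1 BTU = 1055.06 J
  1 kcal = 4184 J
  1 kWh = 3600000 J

1609 kcal × 4184 = 6.73206×10⁶ J
4291 BTU × 1055.06 = 4.52726×10⁶ J
1.499 MJ × 1000000 = 1.499×10⁶ J
Net: 6.73206×10⁶ + 4.52726×10⁶ − 1.499×10⁶ = 9.76032×10⁶ J
In kWh: 9.76032×10⁶ / 3600000 = 2.7112 kWh

2.711 kWh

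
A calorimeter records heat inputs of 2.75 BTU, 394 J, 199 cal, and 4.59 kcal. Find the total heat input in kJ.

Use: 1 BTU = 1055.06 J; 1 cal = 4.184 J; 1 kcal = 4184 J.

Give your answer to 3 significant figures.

2.75 BTU × 1055.06 = 2901.42 J
394 J (already J)
199 cal × 4.184 = 832.616 J
4.59 kcal × 4184 = 19204.6 J
Total: 2901.42 + 394 + 832.616 + 19204.6 = 23332.6 J
In kJ: 23332.6 / 1000 = 23.3326 kJ

23.3 kJ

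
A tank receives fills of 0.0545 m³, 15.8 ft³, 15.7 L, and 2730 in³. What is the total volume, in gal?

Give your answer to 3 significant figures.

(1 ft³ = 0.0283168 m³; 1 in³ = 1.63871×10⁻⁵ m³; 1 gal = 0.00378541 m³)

0.0545 m³ (already m³)
15.8 ft³ × 0.0283168 = 0.447405 m³
15.7 L × 0.001 = 0.0157 m³
2730 in³ × 1.63871×10⁻⁵ = 0.0447368 m³
Sum: 0.0545 + 0.447405 + 0.0157 + 0.0447368 = 0.562342 m³
In gal: 0.562342 / 0.00378541 = 148.555 gal

149 gal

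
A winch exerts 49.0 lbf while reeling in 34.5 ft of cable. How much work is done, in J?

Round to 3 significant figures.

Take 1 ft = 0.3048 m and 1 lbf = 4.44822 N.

49.0 lbf × 4.44822 = 217.963 N
34.5 ft × 0.3048 = 10.5156 m
W = F × d = 217.963 N × 10.5156 m = 2292.01 J

2290 J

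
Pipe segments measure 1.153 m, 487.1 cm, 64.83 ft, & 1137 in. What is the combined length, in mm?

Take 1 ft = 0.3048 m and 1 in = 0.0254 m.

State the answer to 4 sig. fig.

1.153 m (already m)
487.1 cm × 0.01 = 4.871 m
64.83 ft × 0.3048 = 19.7602 m
1137 in × 0.0254 = 28.8798 m
Sum: 1.153 + 4.871 + 19.7602 + 28.8798 = 54.664 m
In mm: 54.664 / 0.001 = 54664 mm

5.466×10⁴ mm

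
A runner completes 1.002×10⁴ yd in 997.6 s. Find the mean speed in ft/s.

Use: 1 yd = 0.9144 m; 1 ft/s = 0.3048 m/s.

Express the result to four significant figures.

30.13 ft/s

1.002×10⁴ yd × 0.9144 → 9162.29 m
v = d / t = 9162.29 m / 997.6 s = 9.18433 m/s
9.18433 m/s ÷ (0.3048 m/s/ft/s) = 30.1323 ft/s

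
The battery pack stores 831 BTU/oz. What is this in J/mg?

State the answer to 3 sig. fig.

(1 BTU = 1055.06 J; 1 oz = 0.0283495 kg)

831 BTU/oz × 1055.06 J/BTU ÷ 0.0283495 kg/oz = 3.09266×10⁷ J/kg
3.09266×10⁷ J/kg × 10⁻⁶ kg/mg = 30.9266 J/mg

30.9 J/mg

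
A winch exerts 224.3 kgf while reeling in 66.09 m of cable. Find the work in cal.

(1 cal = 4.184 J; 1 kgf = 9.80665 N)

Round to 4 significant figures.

3.475×10⁴ cal

224.3 kgf × 9.80665 → 2199.63 N
W = F × d = 2199.63 N × 66.09 m = 145374 J
145374 J ÷ (4.184 J/cal) = 34745.2 cal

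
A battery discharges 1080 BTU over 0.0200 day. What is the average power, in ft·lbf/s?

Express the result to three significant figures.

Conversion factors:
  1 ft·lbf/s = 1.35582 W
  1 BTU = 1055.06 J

1080 BTU × 1055.06 = 1.13946×10⁶ J
0.0200 day × 86400 = 1728 s
P = E / t = 1.13946×10⁶ J / 1728 s = 659.41 W
659.41 W ÷ (1.35582 W/ft·lbf/s) = 486.355 ft·lbf/s

486 ft·lbf/s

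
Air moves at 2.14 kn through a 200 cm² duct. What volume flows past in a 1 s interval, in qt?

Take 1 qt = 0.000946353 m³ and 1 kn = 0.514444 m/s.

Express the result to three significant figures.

23.3 qt

2.14 kn × 0.514444 → 1.10091 m/s
200 cm² × 0.0001 → 0.02 m²
V = v × A × t = 1.10091 m/s × 0.02 m² × 1 s = 0.0220182 m³
0.0220182 m³ ÷ (0.000946353 m³/qt) = 23.2664 qt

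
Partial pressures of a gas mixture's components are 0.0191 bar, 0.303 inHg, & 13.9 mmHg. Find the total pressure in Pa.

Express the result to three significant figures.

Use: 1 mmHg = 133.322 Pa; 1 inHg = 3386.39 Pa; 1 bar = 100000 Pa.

4790 Pa

0.0191 bar × 100000 → 1910 Pa
0.303 inHg × 3386.39 → 1026.08 Pa
13.9 mmHg × 133.322 → 1853.18 Pa
Combined: 1910 + 1026.08 + 1853.18 = 4789.26 Pa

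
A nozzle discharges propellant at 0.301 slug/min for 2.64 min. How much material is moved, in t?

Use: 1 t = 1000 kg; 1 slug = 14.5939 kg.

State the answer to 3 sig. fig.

0.301 slug/min → 0.0732127 kg/s
2.64 min → 158.4 s
m = ṁ × t = 0.0732127 × 158.4 = 11.5969 kg
In t: 11.5969 / 1000 = 0.0115969 t

0.0116 t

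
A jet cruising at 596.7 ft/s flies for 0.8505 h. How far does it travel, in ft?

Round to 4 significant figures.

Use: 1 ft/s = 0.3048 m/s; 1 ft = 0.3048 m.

1.827×10⁶ ft

596.7 ft/s × 0.3048 = 181.874 m/s
0.8505 h × 3600 = 3061.8 s
d = v × t = 181.874 m/s × 3061.8 s = 556862 m
556862 m ÷ (0.3048 m/ft) = 1.82698×10⁶ ft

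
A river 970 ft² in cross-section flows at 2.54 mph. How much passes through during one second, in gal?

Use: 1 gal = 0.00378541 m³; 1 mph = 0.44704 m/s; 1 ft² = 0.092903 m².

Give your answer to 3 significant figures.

2.70×10⁴ gal

2.54 mph × 0.44704 → 1.13548 m/s
970 ft² × 0.092903 → 90.1159 m²
V = v × A × t = 1.13548 m/s × 90.1159 m² × 1 s = 102.325 m³
102.325 m³ ÷ (0.00378541 m³/gal) = 27031.4 gal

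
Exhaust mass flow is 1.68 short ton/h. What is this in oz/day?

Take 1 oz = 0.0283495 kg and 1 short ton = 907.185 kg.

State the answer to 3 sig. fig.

1.68 short ton/h × 907.185 kg/short ton ÷ 3600 s/h = 0.423353 kg/s
0.423353 kg/s ÷ 0.0283495 kg/oz × 86400 s/day = 1.29024×10⁶ oz/day

1.29×10⁶ oz/day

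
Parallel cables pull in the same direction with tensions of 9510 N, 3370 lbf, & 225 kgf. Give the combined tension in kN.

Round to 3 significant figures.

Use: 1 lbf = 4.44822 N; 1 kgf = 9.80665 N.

26.7 kN

9510 N (already N)
3370 lbf × 4.44822 = 14990.5 N
225 kgf × 9.80665 = 2206.5 N
Combined: 9510 + 14990.5 + 2206.5 = 26707 N
In kN: 26707 / 1000 = 26.707 kN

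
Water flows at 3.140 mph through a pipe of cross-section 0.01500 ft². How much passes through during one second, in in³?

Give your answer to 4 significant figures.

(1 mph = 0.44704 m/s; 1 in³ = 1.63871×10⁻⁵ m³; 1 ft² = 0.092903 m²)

3.140 mph × 0.44704 → 1.40371 m/s
0.01500 ft² × 0.092903 → 0.00139354 m²
V = v × A × t = 1.40371 m/s × 0.00139354 m² × 1 s = 0.00195613 m³
0.00195613 m³ ÷ (1.63871×10⁻⁵ m³/in³) = 119.37 in³

119.4 in³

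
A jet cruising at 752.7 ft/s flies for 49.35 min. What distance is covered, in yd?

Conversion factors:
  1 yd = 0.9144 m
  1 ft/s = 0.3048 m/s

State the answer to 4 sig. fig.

7.429×10⁵ yd

752.7 ft/s × 0.3048 = 229.423 m/s
49.35 min × 60 = 2961 s
d = v × t = 229.423 m/s × 2961 s = 679322 m
679322 m ÷ (0.9144 m/yd) = 742916 yd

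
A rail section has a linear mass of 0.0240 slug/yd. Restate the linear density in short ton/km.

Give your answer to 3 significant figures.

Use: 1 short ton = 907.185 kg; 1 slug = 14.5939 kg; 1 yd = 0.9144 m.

0.422 short ton/km

0.0240 slug/yd × 14.5939 kg/slug ÷ 0.9144 m/yd = 0.383042 kg/m
0.383042 kg/m ÷ 907.185 kg/short ton × 1000 m/km = 0.422231 short ton/km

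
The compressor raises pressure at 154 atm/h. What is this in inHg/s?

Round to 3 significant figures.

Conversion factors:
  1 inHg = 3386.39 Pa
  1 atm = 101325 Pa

1.28 inHg/s

154 atm/h × 101325 Pa/atm ÷ 3600 s/h = 4334.46 Pa/s
4334.46 Pa/s ÷ 3386.39 Pa/inHg = 1.27996 inHg/s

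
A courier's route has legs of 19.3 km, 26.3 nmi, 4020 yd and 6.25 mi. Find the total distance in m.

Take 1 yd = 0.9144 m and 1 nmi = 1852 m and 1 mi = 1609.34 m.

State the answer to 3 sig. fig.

8.17×10⁴ m

19.3 km × 1000 → 19300 m
26.3 nmi × 1852 → 48707.6 m
4020 yd × 0.9144 → 3675.89 m
6.25 mi × 1609.34 → 10058.4 m
Sum: 19300 + 48707.6 + 3675.89 + 10058.4 = 81741.9 m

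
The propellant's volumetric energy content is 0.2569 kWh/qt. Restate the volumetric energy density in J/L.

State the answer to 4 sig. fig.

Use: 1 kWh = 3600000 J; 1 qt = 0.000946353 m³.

9.773×10⁵ J/L

0.2569 kWh/qt × 3600000 J/kWh ÷ 0.000946353 m³/qt = 9.77267×10⁸ J/m³
9.77267×10⁸ J/m³ × 0.001 m³/L = 977267 J/L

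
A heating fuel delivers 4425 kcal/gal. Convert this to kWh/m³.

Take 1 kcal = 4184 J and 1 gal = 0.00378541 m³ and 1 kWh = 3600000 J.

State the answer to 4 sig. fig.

4425 kcal/gal × 4184 J/kcal ÷ 0.00378541 m³/gal = 4.89094×10⁹ J/m³
4.89094×10⁹ J/m³ ÷ 3600000 J/kWh = 1358.59 kWh/m³

1359 kWh/m³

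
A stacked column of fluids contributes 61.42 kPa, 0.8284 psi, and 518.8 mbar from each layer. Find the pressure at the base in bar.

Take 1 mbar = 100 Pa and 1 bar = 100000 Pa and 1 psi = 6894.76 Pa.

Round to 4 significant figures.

1.190 bar

61.42 kPa × 1000 → 61420 Pa
0.8284 psi × 6894.76 → 5711.62 Pa
518.8 mbar × 100 → 51880 Pa
Sum: 61420 + 5711.62 + 51880 = 119012 Pa
In bar: 119012 / 100000 = 1.19012 bar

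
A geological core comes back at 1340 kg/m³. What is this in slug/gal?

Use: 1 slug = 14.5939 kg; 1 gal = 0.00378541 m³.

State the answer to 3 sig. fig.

0.348 slug/gal

1340 kg/m³ is already 1340 kg/m³
1340 kg/m³ ÷ 14.5939 kg/slug × 0.00378541 m³/gal = 0.347573 slug/gal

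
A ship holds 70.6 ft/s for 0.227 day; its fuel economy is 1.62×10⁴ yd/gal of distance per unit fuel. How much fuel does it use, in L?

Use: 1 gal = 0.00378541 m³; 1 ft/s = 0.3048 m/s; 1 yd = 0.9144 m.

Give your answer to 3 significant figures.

70.6 ft/s → 21.5189 m/s
0.227 day → 19612.8 s
d = v × t = 21.5189 × 19612.8 = 422046 m
1.62×10⁴ yd/gal → 3.91326×10⁶ m/m³
V = d / (distance per unit fuel) = 422046 / 3.91326×10⁶ = 0.10785 m³
In L: 0.10785 / 0.001 = 107.85 L

108 L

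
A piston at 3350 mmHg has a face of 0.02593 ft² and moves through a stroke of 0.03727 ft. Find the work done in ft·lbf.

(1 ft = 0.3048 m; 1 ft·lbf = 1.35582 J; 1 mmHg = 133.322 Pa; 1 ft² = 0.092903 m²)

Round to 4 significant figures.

9.015 ft·lbf

3350 mmHg → 446629 Pa
0.02593 ft² → 0.00240897 m²
F = P × A = 446629 × 0.00240897 = 1075.92 N
0.03727 ft → 0.0113599 m
W = F × d = 1075.92 × 0.0113599 = 12.2223 J
In ft·lbf: 12.2223 / 1.35582 = 9.01469 ft·lbf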